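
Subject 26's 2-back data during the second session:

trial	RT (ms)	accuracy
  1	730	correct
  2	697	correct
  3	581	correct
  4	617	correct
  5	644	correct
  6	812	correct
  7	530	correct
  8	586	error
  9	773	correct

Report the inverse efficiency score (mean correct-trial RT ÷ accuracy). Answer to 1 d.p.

Correct trials (n=8): 730, 697, 581, 617, 644, 812, 530, 773
Mean correct RT = 5384/8 = 673.0000 ms
Proportion correct = 8/9
IES = 673.0000 / (8/9) = 757.125 ms

757.1 ms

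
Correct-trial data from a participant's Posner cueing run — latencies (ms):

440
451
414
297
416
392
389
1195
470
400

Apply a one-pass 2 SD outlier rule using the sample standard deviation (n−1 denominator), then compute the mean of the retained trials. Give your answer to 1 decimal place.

n = 10, ΣRT = 4864, M = 486.400
Σ(x−M)² = 577722.40; s = √(577722.40/9) = 253.360
Cutoffs: 486.400 ± 2·253.360 → [-20.3, 993.1]
Outside: 1195 → excluded.
Retained (n=9): Σ = 3669, mean = 3669/9 = 407.667

407.7 ms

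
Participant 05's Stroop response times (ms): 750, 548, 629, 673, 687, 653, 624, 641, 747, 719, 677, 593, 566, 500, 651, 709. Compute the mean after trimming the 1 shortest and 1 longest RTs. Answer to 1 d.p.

651.2 ms

Sorted: 500, 548, 566, 593, 624, 629, 641, 651, 653, 673, 677, 687, 709, 719, 747, 750
Drop lowest 1 (500) and highest 1 (750)
Remaining (n=14): Σ = 9117, mean = 9117/14 = 651.214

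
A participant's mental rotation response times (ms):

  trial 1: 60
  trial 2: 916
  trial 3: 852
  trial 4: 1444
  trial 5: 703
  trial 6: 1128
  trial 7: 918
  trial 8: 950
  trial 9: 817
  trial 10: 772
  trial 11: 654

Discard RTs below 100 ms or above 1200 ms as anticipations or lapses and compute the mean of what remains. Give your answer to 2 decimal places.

Excluded: 60, 1444
Retained (n=9): Σ = 7710
Mean = 7710/9 = 856.6667

856.67 ms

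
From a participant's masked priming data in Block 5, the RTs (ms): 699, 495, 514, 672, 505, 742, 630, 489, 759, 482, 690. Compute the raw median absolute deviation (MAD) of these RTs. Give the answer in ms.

116 ms

Sorted: 482, 489, 495, 505, 514, 630, 672, 690, 699, 742, 759 → median = 630
|x − 630|: 69, 135, 116, 42, 125, 112, 0, 141, 129, 148, 60
Sorted deviations: 0, 42, 60, 69, 112, 116, 125, 129, 135, 141, 148 → MAD = 116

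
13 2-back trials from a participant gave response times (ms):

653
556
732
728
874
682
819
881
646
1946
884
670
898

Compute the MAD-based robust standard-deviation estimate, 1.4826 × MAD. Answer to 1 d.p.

129.0 ms

Sorted: 556, 646, 653, 670, 682, 728, 732, 819, 874, 881, 884, 898, 1946 → median = 732
|x − 732| sorted: 0, 4, 50, 62, 79, 86, 87, 142, 149, 152, 166, 176, 1214 → MAD = 87
Robust SD ≈ 1.4826 × 87 = 128.986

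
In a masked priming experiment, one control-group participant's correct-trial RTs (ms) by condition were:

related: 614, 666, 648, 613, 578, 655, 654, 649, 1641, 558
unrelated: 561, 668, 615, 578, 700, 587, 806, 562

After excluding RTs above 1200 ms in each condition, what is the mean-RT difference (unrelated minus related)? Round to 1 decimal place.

8.5 ms

related: exclude 1641
M(related) = 5635/9 = 626.111
M(unrelated) = 5077/8 = 634.625
Difference = 634.625 − 626.111 = 8.514 ms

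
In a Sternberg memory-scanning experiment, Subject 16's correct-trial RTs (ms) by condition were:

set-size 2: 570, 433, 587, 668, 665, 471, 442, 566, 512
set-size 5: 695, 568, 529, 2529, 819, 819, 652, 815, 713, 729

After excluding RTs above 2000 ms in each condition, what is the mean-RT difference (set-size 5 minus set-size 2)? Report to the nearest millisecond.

set-size 5: exclude 2529
M(set-size 2) = 4914/9 = 546.000
M(set-size 5) = 6339/9 = 704.333
Difference = 704.333 − 546.000 = 158.333 ms

158 ms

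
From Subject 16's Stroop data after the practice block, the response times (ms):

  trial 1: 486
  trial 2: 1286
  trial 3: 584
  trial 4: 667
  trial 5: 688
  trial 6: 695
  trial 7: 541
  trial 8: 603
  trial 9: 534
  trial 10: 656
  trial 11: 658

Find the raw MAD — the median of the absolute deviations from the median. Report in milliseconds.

Sorted: 486, 534, 541, 584, 603, 656, 658, 667, 688, 695, 1286 → median = 656
|x − 656|: 170, 630, 72, 11, 32, 39, 115, 53, 122, 0, 2
Sorted deviations: 0, 2, 11, 32, 39, 53, 72, 115, 122, 170, 630 → MAD = 53

53 ms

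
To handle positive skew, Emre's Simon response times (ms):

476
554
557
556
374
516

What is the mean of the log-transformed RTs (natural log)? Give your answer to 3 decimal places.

6.216

ln(RT): 6.1654, 6.3172, 6.3226, 6.3208, 5.9243, 6.2461
Σ ln(RT) = 37.2963
Mean = 37.2963/6 = 6.21605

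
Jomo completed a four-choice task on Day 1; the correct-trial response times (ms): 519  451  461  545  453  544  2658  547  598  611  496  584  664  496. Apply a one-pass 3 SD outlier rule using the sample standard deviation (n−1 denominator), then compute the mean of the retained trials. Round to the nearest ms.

n = 14, ΣRT = 9627, M = 687.643
Σ(x−M)² = 4232597.21; s = √(4232597.21/13) = 570.600
Cutoffs: 687.643 ± 3·570.600 → [-1024.2, 2399.4]
Outside: 2658 → excluded.
Retained (n=13): Σ = 6969, mean = 6969/13 = 536.077

536 ms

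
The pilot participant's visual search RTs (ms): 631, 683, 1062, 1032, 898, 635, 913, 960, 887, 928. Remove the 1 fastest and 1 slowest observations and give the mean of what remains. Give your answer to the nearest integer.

Sorted: 631, 635, 683, 887, 898, 913, 928, 960, 1032, 1062
Drop lowest 1 (631) and highest 1 (1062)
Remaining (n=8): Σ = 6936, mean = 6936/8 = 867.000

867 ms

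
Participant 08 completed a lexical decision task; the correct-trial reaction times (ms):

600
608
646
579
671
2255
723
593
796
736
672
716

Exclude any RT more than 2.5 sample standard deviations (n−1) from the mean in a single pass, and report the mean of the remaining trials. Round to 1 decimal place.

n = 12, ΣRT = 9595, M = 799.583
Σ(x−M)² = 2359414.92; s = √(2359414.92/11) = 463.133
Cutoffs: 799.583 ± 2.5·463.133 → [-358.2, 1957.4]
Outside: 2255 → excluded.
Retained (n=11): Σ = 7340, mean = 7340/11 = 667.273

667.3 ms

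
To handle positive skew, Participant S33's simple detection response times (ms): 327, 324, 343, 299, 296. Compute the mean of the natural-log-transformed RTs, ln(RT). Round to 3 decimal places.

5.760

ln(RT): 5.7900, 5.7807, 5.8377, 5.7004, 5.6904
Σ ln(RT) = 28.7992
Mean = 28.7992/5 = 5.75985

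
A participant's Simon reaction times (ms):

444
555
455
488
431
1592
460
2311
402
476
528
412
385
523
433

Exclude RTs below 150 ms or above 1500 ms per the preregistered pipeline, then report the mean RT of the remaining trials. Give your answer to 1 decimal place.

Excluded: 1592, 2311
Retained (n=13): Σ = 5992
Mean = 5992/13 = 460.9231

460.9 ms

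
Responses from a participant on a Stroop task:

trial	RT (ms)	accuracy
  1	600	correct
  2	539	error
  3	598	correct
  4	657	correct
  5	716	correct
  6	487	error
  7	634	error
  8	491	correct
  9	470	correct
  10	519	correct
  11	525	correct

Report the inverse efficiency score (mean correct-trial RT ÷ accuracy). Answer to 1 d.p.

Correct trials (n=8): 600, 598, 657, 716, 491, 470, 519, 525
Mean correct RT = 4576/8 = 572.0000 ms
Proportion correct = 8/11
IES = 572.0000 / (8/11) = 786.500 ms

786.5 ms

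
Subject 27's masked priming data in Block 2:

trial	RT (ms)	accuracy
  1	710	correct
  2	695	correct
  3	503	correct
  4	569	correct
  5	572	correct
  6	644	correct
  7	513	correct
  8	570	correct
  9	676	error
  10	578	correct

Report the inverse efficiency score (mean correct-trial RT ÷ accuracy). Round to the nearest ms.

661 ms

Correct trials (n=9): 710, 695, 503, 569, 572, 644, 513, 570, 578
Mean correct RT = 5354/9 = 594.8889 ms
Proportion correct = 9/10
IES = 594.8889 / (9/10) = 660.988 ms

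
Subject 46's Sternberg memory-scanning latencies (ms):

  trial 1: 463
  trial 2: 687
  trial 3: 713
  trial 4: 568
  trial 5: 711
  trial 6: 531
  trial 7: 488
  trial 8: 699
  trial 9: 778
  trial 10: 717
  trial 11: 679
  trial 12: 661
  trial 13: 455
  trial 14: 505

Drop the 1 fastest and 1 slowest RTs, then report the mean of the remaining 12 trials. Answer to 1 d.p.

Sorted: 455, 463, 488, 505, 531, 568, 661, 679, 687, 699, 711, 713, 717, 778
Drop lowest 1 (455) and highest 1 (778)
Remaining (n=12): Σ = 7422, mean = 7422/12 = 618.500

618.5 ms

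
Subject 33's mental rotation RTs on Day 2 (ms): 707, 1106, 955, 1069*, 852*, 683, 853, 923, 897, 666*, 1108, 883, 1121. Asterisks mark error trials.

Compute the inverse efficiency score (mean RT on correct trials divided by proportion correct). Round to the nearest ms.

1201 ms

Correct trials (n=10): 707, 1106, 955, 683, 853, 923, 897, 1108, 883, 1121
Mean correct RT = 9236/10 = 923.6000 ms
Proportion correct = 10/13
IES = 923.6000 / (10/13) = 1200.680 ms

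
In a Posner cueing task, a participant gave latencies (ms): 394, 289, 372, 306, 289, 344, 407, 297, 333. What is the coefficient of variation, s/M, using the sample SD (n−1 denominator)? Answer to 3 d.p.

0.135

n = 9, Σ = 3031, M = 336.7778
Σ(x−M)² = 16607.556; s = √(16607.556/8) = 45.5625
CV = 45.5625 / 336.7778 = 0.13529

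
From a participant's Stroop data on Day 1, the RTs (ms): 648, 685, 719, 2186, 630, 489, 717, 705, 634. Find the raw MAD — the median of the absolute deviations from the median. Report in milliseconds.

37 ms

Sorted: 489, 630, 634, 648, 685, 705, 717, 719, 2186 → median = 685
|x − 685|: 37, 0, 34, 1501, 55, 196, 32, 20, 51
Sorted deviations: 0, 20, 32, 34, 37, 51, 55, 196, 1501 → MAD = 37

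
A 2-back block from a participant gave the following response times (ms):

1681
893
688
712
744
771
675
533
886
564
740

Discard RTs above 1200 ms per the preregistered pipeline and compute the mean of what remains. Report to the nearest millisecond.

721 ms

Excluded: 1681
Retained (n=10): Σ = 7206
Mean = 7206/10 = 720.6000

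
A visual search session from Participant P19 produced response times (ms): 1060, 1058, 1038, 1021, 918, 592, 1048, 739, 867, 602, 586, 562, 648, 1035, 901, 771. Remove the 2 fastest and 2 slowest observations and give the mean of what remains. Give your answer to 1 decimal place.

Sorted: 562, 586, 592, 602, 648, 739, 771, 867, 901, 918, 1021, 1035, 1038, 1048, 1058, 1060
Drop lowest 2 (562, 586) and highest 2 (1058, 1060)
Remaining (n=12): Σ = 10180, mean = 10180/12 = 848.333

848.3 ms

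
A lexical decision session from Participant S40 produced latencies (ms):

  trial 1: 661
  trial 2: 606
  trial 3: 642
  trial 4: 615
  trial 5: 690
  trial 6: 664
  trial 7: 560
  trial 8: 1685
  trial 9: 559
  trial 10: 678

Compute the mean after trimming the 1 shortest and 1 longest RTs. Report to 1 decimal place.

Sorted: 559, 560, 606, 615, 642, 661, 664, 678, 690, 1685
Drop lowest 1 (559) and highest 1 (1685)
Remaining (n=8): Σ = 5116, mean = 5116/8 = 639.500

639.5 ms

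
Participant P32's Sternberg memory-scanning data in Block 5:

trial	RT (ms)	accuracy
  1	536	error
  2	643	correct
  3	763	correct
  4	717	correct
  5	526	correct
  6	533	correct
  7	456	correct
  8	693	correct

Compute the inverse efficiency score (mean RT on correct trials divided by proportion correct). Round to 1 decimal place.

707.1 ms

Correct trials (n=7): 643, 763, 717, 526, 533, 456, 693
Mean correct RT = 4331/7 = 618.7143 ms
Proportion correct = 7/8
IES = 618.7143 / (7/8) = 707.102 ms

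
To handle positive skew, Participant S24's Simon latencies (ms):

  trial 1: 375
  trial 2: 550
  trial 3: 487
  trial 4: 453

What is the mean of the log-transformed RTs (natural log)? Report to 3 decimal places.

6.135

ln(RT): 5.9269, 6.3099, 6.1883, 6.1159
Σ ln(RT) = 24.5410
Mean = 24.5410/4 = 6.13525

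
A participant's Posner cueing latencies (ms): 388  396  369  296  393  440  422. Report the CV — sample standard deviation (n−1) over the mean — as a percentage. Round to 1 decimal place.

11.9%

n = 7, Σ = 2704, M = 386.2857
Σ(x−M)² = 12753.429; s = √(12753.429/6) = 46.1039
CV = 46.1039 / 386.2857 = 0.11935 = 11.935%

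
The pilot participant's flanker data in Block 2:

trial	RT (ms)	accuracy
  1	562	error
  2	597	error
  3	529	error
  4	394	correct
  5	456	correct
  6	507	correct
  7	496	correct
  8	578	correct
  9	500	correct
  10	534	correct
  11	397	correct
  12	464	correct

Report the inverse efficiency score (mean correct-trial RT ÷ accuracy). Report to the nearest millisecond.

Correct trials (n=9): 394, 456, 507, 496, 578, 500, 534, 397, 464
Mean correct RT = 4326/9 = 480.6667 ms
Proportion correct = 9/12
IES = 480.6667 / (9/12) = 640.889 ms

641 ms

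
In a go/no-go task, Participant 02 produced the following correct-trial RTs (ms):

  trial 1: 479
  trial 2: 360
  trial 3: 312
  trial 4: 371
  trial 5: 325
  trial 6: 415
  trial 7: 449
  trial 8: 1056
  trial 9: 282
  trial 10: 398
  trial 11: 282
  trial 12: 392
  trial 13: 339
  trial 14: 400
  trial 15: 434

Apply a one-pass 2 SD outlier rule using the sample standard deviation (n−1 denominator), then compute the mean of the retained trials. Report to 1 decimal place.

374.1 ms

n = 15, ΣRT = 6294, M = 419.600
Σ(x−M)² = 482043.60; s = √(482043.60/14) = 185.558
Cutoffs: 419.600 ± 2·185.558 → [48.5, 790.7]
Outside: 1056 → excluded.
Retained (n=14): Σ = 5238, mean = 5238/14 = 374.143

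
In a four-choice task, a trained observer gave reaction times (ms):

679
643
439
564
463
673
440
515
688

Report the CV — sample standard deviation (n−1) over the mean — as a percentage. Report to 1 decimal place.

18.7%

n = 9, Σ = 5104, M = 567.1111
Σ(x−M)² = 90238.889; s = √(90238.889/8) = 106.2067
CV = 106.2067 / 567.1111 = 0.18728 = 18.728%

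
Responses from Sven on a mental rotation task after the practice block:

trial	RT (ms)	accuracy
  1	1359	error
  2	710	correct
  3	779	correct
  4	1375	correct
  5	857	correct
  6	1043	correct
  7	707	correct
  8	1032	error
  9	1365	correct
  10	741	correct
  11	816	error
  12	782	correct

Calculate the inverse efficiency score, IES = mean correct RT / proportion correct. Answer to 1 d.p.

Correct trials (n=9): 710, 779, 1375, 857, 1043, 707, 1365, 741, 782
Mean correct RT = 8359/9 = 928.7778 ms
Proportion correct = 9/12
IES = 928.7778 / (9/12) = 1238.370 ms

1238.4 ms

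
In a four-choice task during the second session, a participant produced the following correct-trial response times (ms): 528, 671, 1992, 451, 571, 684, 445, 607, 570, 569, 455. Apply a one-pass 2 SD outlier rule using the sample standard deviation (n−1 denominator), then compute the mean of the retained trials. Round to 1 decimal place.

n = 11, ΣRT = 7543, M = 685.727
Σ(x−M)² = 1944106.18; s = √(1944106.18/10) = 440.920
Cutoffs: 685.727 ± 2·440.920 → [-196.1, 1567.6]
Outside: 1992 → excluded.
Retained (n=10): Σ = 5551, mean = 5551/10 = 555.100

555.1 ms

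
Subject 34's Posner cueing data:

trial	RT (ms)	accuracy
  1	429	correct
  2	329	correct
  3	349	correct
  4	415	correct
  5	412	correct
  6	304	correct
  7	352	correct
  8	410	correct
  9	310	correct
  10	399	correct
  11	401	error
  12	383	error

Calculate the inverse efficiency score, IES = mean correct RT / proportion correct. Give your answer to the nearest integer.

445 ms

Correct trials (n=10): 429, 329, 349, 415, 412, 304, 352, 410, 310, 399
Mean correct RT = 3709/10 = 370.9000 ms
Proportion correct = 10/12
IES = 370.9000 / (10/12) = 445.080 ms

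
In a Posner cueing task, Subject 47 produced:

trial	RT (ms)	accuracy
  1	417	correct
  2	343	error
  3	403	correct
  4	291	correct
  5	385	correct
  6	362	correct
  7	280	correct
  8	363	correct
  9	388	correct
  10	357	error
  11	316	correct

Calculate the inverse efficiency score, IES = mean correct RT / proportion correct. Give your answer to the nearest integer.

Correct trials (n=9): 417, 403, 291, 385, 362, 280, 363, 388, 316
Mean correct RT = 3205/9 = 356.1111 ms
Proportion correct = 9/11
IES = 356.1111 / (9/11) = 435.247 ms

435 ms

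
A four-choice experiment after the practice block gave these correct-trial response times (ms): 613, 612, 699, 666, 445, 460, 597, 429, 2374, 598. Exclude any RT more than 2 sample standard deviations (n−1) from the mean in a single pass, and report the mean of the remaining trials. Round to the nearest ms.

569 ms

n = 10, ΣRT = 7493, M = 749.300
Σ(x−M)² = 3011520.10; s = √(3011520.10/9) = 578.458
Cutoffs: 749.300 ± 2·578.458 → [-407.6, 1906.2]
Outside: 2374 → excluded.
Retained (n=9): Σ = 5119, mean = 5119/9 = 568.778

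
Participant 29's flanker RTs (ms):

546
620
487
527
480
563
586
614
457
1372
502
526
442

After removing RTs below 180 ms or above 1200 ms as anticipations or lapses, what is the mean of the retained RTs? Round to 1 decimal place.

529.2 ms

Excluded: 1372
Retained (n=12): Σ = 6350
Mean = 6350/12 = 529.1667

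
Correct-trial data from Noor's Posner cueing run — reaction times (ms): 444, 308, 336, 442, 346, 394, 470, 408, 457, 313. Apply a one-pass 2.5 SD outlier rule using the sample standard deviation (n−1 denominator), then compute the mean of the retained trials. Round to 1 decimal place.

n = 10, ΣRT = 3918, M = 391.800
Σ(x−M)² = 34321.60; s = √(34321.60/9) = 61.754
Cutoffs: 391.800 ± 2.5·61.754 → [237.4, 546.2]
No RTs fall outside the cutoffs; all 10 retained. Mean = 3918/10 = 391.800

391.8 ms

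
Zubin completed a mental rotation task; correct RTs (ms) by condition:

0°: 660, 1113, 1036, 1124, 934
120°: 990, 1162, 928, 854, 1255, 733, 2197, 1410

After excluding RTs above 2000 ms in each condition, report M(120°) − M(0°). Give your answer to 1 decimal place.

120°: exclude 2197
M(0°) = 4867/5 = 973.400
M(120°) = 7332/7 = 1047.429
Difference = 1047.429 − 973.400 = 74.029 ms

74.0 ms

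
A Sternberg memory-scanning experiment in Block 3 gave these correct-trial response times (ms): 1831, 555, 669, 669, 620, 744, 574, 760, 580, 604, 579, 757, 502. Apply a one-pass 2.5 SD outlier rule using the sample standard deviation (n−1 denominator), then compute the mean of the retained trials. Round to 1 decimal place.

634.4 ms

n = 13, ΣRT = 9444, M = 726.462
Σ(x−M)² = 1401527.23; s = √(1401527.23/12) = 341.751
Cutoffs: 726.462 ± 2.5·341.751 → [-127.9, 1580.8]
Outside: 1831 → excluded.
Retained (n=12): Σ = 7613, mean = 7613/12 = 634.417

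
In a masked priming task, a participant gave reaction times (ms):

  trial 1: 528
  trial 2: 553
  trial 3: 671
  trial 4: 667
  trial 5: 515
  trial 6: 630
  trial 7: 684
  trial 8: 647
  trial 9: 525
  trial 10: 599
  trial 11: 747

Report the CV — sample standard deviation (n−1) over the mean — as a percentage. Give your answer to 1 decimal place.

12.5%

n = 11, Σ = 6766, M = 615.0909
Σ(x−M)² = 59042.909; s = √(59042.909/10) = 76.8394
CV = 76.8394 / 615.0909 = 0.12492 = 12.492%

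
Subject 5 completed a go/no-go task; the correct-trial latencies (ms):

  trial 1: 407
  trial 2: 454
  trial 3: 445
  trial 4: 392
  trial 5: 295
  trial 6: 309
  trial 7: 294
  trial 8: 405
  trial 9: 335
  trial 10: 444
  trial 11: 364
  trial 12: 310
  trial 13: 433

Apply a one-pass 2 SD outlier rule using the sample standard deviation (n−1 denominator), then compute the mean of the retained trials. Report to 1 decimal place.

n = 13, ΣRT = 4887, M = 375.923
Σ(x−M)² = 44730.92; s = √(44730.92/12) = 61.054
Cutoffs: 375.923 ± 2·61.054 → [253.8, 498.0]
No RTs fall outside the cutoffs; all 13 retained. Mean = 4887/13 = 375.923

375.9 ms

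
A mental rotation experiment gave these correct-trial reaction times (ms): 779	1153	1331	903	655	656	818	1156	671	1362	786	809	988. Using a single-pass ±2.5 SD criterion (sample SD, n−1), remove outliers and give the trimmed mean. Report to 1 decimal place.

n = 13, ΣRT = 12067, M = 928.231
Σ(x−M)² = 740786.31; s = √(740786.31/12) = 248.460
Cutoffs: 928.231 ± 2.5·248.460 → [307.1, 1549.4]
No RTs fall outside the cutoffs; all 13 retained. Mean = 12067/13 = 928.231

928.2 ms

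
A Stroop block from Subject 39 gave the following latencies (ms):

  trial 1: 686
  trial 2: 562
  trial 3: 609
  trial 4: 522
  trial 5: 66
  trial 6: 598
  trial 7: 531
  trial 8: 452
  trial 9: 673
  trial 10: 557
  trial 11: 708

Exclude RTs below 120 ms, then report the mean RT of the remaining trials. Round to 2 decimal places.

589.80 ms

Excluded: 66
Retained (n=10): Σ = 5898
Mean = 5898/10 = 589.8000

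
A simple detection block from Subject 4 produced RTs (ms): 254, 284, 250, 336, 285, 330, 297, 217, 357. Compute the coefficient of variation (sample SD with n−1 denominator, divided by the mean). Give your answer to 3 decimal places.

0.157

n = 9, Σ = 2610, M = 290.0000
Σ(x−M)² = 16540.000; s = √(16540.000/8) = 45.4698
CV = 45.4698 / 290.0000 = 0.15679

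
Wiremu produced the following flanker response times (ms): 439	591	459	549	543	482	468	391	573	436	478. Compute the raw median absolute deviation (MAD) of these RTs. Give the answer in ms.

Sorted: 391, 436, 439, 459, 468, 478, 482, 543, 549, 573, 591 → median = 478
|x − 478|: 39, 113, 19, 71, 65, 4, 10, 87, 95, 42, 0
Sorted deviations: 0, 4, 10, 19, 39, 42, 65, 71, 87, 95, 113 → MAD = 42

42 ms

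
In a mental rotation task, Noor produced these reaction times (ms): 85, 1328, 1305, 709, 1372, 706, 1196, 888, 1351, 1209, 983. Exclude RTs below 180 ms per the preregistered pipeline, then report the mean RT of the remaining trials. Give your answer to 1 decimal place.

1104.7 ms

Excluded: 85
Retained (n=10): Σ = 11047
Mean = 11047/10 = 1104.7000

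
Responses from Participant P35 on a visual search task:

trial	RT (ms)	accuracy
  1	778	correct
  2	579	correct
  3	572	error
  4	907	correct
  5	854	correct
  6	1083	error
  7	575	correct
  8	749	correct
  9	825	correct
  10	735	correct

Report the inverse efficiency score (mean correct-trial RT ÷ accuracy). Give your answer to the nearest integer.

Correct trials (n=8): 778, 579, 907, 854, 575, 749, 825, 735
Mean correct RT = 6002/8 = 750.2500 ms
Proportion correct = 8/10
IES = 750.2500 / (8/10) = 937.812 ms

938 ms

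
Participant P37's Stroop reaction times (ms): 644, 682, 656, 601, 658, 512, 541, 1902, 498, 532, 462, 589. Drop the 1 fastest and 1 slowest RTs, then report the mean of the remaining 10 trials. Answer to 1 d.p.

Sorted: 462, 498, 512, 532, 541, 589, 601, 644, 656, 658, 682, 1902
Drop lowest 1 (462) and highest 1 (1902)
Remaining (n=10): Σ = 5913, mean = 5913/10 = 591.300

591.3 ms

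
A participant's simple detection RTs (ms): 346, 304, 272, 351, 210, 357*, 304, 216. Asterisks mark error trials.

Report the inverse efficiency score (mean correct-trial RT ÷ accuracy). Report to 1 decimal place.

327.0 ms

Correct trials (n=7): 346, 304, 272, 351, 210, 304, 216
Mean correct RT = 2003/7 = 286.1429 ms
Proportion correct = 7/8
IES = 286.1429 / (7/8) = 327.020 ms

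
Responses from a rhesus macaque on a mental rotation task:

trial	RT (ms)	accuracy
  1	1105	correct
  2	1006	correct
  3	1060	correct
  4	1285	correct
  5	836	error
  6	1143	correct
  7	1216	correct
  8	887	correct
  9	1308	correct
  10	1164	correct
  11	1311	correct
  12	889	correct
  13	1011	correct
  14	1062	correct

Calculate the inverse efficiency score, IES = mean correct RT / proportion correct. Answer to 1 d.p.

1196.8 ms

Correct trials (n=13): 1105, 1006, 1060, 1285, 1143, 1216, 887, 1308, 1164, 1311, 889, 1011, 1062
Mean correct RT = 14447/13 = 1111.3077 ms
Proportion correct = 13/14
IES = 1111.3077 / (13/14) = 1196.793 ms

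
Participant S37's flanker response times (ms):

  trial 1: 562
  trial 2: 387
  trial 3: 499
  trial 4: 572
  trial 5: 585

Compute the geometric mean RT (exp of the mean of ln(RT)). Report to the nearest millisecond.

515 ms

ln(RT): 6.3315, 5.9584, 6.2126, 6.3491, 6.3716
Mean ln(RT) = 31.2233/5 = 6.24466
Geometric mean = exp(6.24466) = 515.25 ms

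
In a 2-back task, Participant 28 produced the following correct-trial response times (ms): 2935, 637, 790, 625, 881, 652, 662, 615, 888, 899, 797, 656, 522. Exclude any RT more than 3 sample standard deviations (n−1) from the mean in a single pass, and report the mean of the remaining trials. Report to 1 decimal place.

718.7 ms

n = 13, ΣRT = 11559, M = 889.154
Σ(x−M)² = 4709497.69; s = √(4709497.69/12) = 626.465
Cutoffs: 889.154 ± 3·626.465 → [-990.2, 2768.5]
Outside: 2935 → excluded.
Retained (n=12): Σ = 8624, mean = 8624/12 = 718.667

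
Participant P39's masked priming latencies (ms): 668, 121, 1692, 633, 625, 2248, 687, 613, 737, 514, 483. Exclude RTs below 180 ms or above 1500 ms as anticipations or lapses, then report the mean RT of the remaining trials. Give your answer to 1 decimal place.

Excluded: 121, 1692, 2248
Retained (n=8): Σ = 4960
Mean = 4960/8 = 620.0000

620.0 ms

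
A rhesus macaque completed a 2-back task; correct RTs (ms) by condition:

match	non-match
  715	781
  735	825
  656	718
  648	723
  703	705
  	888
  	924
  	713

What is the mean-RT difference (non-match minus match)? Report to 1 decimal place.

M(match) = 3457/5 = 691.400
M(non-match) = 6277/8 = 784.625
Difference = 784.625 − 691.400 = 93.225 ms

93.2 ms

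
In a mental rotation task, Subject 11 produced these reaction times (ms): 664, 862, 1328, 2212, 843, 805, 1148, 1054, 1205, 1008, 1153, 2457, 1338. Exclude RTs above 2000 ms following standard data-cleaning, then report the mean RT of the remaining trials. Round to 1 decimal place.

1037.1 ms

Excluded: 2212, 2457
Retained (n=11): Σ = 11408
Mean = 11408/11 = 1037.0909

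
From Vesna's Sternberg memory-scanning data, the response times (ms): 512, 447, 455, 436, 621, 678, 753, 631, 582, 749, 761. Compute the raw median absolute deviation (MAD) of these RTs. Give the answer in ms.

128 ms

Sorted: 436, 447, 455, 512, 582, 621, 631, 678, 749, 753, 761 → median = 621
|x − 621|: 109, 174, 166, 185, 0, 57, 132, 10, 39, 128, 140
Sorted deviations: 0, 10, 39, 57, 109, 128, 132, 140, 166, 174, 185 → MAD = 128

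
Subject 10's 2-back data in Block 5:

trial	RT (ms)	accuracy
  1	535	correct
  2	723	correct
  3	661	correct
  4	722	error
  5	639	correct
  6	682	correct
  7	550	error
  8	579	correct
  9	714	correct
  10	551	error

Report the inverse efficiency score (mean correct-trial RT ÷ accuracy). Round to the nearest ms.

Correct trials (n=7): 535, 723, 661, 639, 682, 579, 714
Mean correct RT = 4533/7 = 647.5714 ms
Proportion correct = 7/10
IES = 647.5714 / (7/10) = 925.102 ms

925 ms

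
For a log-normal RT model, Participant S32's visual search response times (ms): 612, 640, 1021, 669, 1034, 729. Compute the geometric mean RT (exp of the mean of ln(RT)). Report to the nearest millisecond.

ln(RT): 6.4167, 6.4615, 6.9285, 6.5058, 6.9412, 6.5917
Mean ln(RT) = 39.8454/6 = 6.64090
Geometric mean = exp(6.64090) = 765.78 ms

766 ms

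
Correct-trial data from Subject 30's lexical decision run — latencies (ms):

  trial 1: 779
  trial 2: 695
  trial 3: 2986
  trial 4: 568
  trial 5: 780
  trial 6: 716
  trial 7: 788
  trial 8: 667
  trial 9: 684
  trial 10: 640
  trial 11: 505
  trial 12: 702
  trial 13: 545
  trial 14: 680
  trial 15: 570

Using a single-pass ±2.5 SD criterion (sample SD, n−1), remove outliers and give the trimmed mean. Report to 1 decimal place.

665.6 ms

n = 15, ΣRT = 12305, M = 820.333
Σ(x−M)² = 5130983.33; s = √(5130983.33/14) = 605.391
Cutoffs: 820.333 ± 2.5·605.391 → [-693.1, 2333.8]
Outside: 2986 → excluded.
Retained (n=14): Σ = 9319, mean = 9319/14 = 665.643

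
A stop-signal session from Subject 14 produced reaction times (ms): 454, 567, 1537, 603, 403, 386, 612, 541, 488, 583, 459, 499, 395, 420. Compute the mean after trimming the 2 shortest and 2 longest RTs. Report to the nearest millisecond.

Sorted: 386, 395, 403, 420, 454, 459, 488, 499, 541, 567, 583, 603, 612, 1537
Drop lowest 2 (386, 395) and highest 2 (612, 1537)
Remaining (n=10): Σ = 5017, mean = 5017/10 = 501.700

502 ms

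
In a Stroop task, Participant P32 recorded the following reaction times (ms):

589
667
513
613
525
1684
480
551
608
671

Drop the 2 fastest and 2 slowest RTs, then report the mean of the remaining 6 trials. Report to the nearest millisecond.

Sorted: 480, 513, 525, 551, 589, 608, 613, 667, 671, 1684
Drop lowest 2 (480, 513) and highest 2 (671, 1684)
Remaining (n=6): Σ = 3553, mean = 3553/6 = 592.167

592 ms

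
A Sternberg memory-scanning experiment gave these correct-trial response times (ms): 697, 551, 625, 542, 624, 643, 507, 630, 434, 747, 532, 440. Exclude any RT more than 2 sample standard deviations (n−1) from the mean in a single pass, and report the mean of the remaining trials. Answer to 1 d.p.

n = 12, ΣRT = 6972, M = 581.000
Σ(x−M)² = 102830.00; s = √(102830.00/11) = 96.686
Cutoffs: 581.000 ± 2·96.686 → [387.6, 774.4]
No RTs fall outside the cutoffs; all 12 retained. Mean = 6972/12 = 581.000

581.0 ms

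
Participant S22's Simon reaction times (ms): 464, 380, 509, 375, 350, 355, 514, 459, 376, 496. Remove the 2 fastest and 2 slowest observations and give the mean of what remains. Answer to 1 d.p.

Sorted: 350, 355, 375, 376, 380, 459, 464, 496, 509, 514
Drop lowest 2 (350, 355) and highest 2 (509, 514)
Remaining (n=6): Σ = 2550, mean = 2550/6 = 425.000

425.0 ms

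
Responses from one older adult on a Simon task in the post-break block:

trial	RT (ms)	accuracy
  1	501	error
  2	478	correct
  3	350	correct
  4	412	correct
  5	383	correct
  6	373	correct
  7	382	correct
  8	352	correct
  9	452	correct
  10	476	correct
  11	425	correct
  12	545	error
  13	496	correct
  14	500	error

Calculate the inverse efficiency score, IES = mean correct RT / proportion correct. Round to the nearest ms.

Correct trials (n=11): 478, 350, 412, 383, 373, 382, 352, 452, 476, 425, 496
Mean correct RT = 4579/11 = 416.2727 ms
Proportion correct = 11/14
IES = 416.2727 / (11/14) = 529.802 ms

530 ms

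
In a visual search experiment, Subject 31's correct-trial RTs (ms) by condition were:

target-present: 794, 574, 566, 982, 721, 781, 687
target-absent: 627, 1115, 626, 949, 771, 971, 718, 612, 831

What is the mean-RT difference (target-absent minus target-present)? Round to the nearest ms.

73 ms

M(target-present) = 5105/7 = 729.286
M(target-absent) = 7220/9 = 802.222
Difference = 802.222 − 729.286 = 72.937 ms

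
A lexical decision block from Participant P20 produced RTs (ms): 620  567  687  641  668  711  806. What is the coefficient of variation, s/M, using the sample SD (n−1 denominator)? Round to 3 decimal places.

0.113

n = 7, Σ = 4700, M = 671.4286
Σ(x−M)² = 34405.714; s = √(34405.714/6) = 75.7251
CV = 75.7251 / 671.4286 = 0.11278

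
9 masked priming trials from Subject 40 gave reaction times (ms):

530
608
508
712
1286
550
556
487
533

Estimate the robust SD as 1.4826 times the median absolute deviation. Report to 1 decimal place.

Sorted: 487, 508, 530, 533, 550, 556, 608, 712, 1286 → median = 550
|x − 550| sorted: 0, 6, 17, 20, 42, 58, 63, 162, 736 → MAD = 42
Robust SD ≈ 1.4826 × 42 = 62.269

62.3 ms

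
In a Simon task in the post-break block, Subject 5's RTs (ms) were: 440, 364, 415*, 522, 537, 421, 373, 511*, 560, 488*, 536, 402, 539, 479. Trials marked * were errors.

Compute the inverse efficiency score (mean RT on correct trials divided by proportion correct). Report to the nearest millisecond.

Correct trials (n=11): 440, 364, 522, 537, 421, 373, 560, 536, 402, 539, 479
Mean correct RT = 5173/11 = 470.2727 ms
Proportion correct = 11/14
IES = 470.2727 / (11/14) = 598.529 ms

599 ms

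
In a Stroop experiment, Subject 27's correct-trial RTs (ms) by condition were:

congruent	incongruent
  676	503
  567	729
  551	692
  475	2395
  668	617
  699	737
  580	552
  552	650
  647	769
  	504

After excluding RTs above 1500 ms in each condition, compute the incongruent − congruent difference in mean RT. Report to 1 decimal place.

incongruent: exclude 2395
M(congruent) = 5415/9 = 601.667
M(incongruent) = 5753/9 = 639.222
Difference = 639.222 − 601.667 = 37.556 ms

37.6 ms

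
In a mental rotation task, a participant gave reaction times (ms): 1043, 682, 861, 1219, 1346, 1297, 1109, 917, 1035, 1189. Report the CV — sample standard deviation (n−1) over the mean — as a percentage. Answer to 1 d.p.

n = 10, Σ = 10698, M = 1069.8000
Σ(x−M)² = 385175.600; s = √(385175.600/9) = 206.8751
CV = 206.8751 / 1069.8000 = 0.19338 = 19.338%

19.3%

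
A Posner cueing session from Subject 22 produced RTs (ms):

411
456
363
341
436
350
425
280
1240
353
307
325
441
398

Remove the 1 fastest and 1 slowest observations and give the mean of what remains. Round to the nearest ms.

Sorted: 280, 307, 325, 341, 350, 353, 363, 398, 411, 425, 436, 441, 456, 1240
Drop lowest 1 (280) and highest 1 (1240)
Remaining (n=12): Σ = 4606, mean = 4606/12 = 383.833

384 ms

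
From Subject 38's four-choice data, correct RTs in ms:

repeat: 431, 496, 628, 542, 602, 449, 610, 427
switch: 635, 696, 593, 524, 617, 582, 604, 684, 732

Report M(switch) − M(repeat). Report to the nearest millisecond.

107 ms

M(repeat) = 4185/8 = 523.125
M(switch) = 5667/9 = 629.667
Difference = 629.667 − 523.125 = 106.542 ms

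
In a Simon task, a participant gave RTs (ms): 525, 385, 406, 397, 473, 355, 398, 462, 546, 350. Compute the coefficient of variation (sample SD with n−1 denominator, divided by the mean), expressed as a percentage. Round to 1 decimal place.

n = 10, Σ = 4297, M = 429.7000
Σ(x−M)² = 42092.100; s = √(42092.100/9) = 68.3879
CV = 68.3879 / 429.7000 = 0.15915 = 15.915%

15.9%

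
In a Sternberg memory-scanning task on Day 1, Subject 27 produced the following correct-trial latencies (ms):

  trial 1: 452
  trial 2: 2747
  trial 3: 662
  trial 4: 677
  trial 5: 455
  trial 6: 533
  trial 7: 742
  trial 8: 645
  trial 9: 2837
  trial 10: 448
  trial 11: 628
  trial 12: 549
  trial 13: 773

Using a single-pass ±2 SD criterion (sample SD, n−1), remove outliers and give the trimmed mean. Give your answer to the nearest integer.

n = 13, ΣRT = 12148, M = 934.462
Σ(x−M)² = 8295337.23; s = √(8295337.23/12) = 831.431
Cutoffs: 934.462 ± 2·831.431 → [-728.4, 2597.3]
Outside: 2747, 2837 → excluded.
Retained (n=11): Σ = 6564, mean = 6564/11 = 596.727

597 ms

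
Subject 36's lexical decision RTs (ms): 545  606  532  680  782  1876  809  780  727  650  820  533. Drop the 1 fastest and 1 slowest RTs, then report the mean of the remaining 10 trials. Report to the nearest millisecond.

693 ms

Sorted: 532, 533, 545, 606, 650, 680, 727, 780, 782, 809, 820, 1876
Drop lowest 1 (532) and highest 1 (1876)
Remaining (n=10): Σ = 6932, mean = 6932/10 = 693.200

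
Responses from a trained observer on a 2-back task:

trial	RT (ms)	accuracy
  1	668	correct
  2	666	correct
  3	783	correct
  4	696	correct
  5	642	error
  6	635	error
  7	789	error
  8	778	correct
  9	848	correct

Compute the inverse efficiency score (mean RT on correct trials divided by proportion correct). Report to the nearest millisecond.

Correct trials (n=6): 668, 666, 783, 696, 778, 848
Mean correct RT = 4439/6 = 739.8333 ms
Proportion correct = 6/9
IES = 739.8333 / (6/9) = 1109.750 ms

1110 ms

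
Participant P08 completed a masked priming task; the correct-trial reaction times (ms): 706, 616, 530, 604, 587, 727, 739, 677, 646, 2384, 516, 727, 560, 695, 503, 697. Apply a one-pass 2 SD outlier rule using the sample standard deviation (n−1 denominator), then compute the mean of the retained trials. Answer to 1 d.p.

635.3 ms

n = 16, ΣRT = 11914, M = 744.625
Σ(x−M)² = 2960693.75; s = √(2960693.75/15) = 444.274
Cutoffs: 744.625 ± 2·444.274 → [-143.9, 1633.2]
Outside: 2384 → excluded.
Retained (n=15): Σ = 9530, mean = 9530/15 = 635.333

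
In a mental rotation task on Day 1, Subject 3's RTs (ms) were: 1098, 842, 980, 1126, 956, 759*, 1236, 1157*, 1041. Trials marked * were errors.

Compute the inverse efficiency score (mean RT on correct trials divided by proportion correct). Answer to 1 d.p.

1337.0 ms

Correct trials (n=7): 1098, 842, 980, 1126, 956, 1236, 1041
Mean correct RT = 7279/7 = 1039.8571 ms
Proportion correct = 7/9
IES = 1039.8571 / (7/9) = 1336.959 ms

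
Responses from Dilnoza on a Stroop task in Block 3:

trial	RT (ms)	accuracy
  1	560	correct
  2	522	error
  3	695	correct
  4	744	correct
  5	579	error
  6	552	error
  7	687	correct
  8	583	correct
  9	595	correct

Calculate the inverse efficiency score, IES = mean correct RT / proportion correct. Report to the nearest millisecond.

966 ms

Correct trials (n=6): 560, 695, 744, 687, 583, 595
Mean correct RT = 3864/6 = 644.0000 ms
Proportion correct = 6/9
IES = 644.0000 / (6/9) = 966.000 ms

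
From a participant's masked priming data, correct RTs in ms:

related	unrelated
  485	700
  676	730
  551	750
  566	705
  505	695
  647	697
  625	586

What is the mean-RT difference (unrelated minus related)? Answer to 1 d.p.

115.4 ms

M(related) = 4055/7 = 579.286
M(unrelated) = 4863/7 = 694.714
Difference = 694.714 − 579.286 = 115.429 ms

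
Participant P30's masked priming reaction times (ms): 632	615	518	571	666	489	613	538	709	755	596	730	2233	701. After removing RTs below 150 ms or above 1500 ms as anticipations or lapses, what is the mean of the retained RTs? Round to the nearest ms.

626 ms

Excluded: 2233
Retained (n=13): Σ = 8133
Mean = 8133/13 = 625.6154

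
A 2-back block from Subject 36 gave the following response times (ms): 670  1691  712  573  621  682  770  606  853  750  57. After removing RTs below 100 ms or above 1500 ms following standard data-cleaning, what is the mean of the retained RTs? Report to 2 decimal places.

Excluded: 57, 1691
Retained (n=9): Σ = 6237
Mean = 6237/9 = 693.0000

693.00 ms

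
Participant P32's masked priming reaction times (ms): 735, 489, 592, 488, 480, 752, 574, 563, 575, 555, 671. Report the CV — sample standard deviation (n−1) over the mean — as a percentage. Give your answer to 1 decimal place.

n = 11, Σ = 6474, M = 588.5455
Σ(x−M)² = 88950.727; s = √(88950.727/10) = 94.3137
CV = 94.3137 / 588.5455 = 0.16025 = 16.025%

16.0%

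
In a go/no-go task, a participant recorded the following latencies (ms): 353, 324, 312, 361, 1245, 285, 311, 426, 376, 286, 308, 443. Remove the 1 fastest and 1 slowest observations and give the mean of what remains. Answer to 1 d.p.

Sorted: 285, 286, 308, 311, 312, 324, 353, 361, 376, 426, 443, 1245
Drop lowest 1 (285) and highest 1 (1245)
Remaining (n=10): Σ = 3500, mean = 3500/10 = 350.000

350.0 ms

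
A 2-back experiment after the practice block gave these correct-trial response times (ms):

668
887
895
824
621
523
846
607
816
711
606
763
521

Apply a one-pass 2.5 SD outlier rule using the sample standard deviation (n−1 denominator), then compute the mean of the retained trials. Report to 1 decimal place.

n = 13, ΣRT = 9288, M = 714.462
Σ(x−M)² = 212633.23; s = √(212633.23/12) = 133.114
Cutoffs: 714.462 ± 2.5·133.114 → [381.7, 1047.2]
No RTs fall outside the cutoffs; all 13 retained. Mean = 9288/13 = 714.462

714.5 ms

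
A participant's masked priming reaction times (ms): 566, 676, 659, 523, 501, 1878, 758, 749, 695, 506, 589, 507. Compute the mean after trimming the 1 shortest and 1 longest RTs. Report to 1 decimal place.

Sorted: 501, 506, 507, 523, 566, 589, 659, 676, 695, 749, 758, 1878
Drop lowest 1 (501) and highest 1 (1878)
Remaining (n=10): Σ = 6228, mean = 6228/10 = 622.800

622.8 ms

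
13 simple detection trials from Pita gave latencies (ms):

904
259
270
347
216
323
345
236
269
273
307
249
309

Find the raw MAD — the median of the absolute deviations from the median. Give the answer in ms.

36 ms

Sorted: 216, 236, 249, 259, 269, 270, 273, 307, 309, 323, 345, 347, 904 → median = 273
|x − 273|: 631, 14, 3, 74, 57, 50, 72, 37, 4, 0, 34, 24, 36
Sorted deviations: 0, 3, 4, 14, 24, 34, 36, 37, 50, 57, 72, 74, 631 → MAD = 36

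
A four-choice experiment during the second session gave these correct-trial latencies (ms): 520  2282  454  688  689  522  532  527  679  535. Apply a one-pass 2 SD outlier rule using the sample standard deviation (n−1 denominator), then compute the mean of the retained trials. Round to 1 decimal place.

n = 10, ΣRT = 7428, M = 742.800
Σ(x−M)² = 2695089.60; s = √(2695089.60/9) = 547.224
Cutoffs: 742.800 ± 2·547.224 → [-351.6, 1837.2]
Outside: 2282 → excluded.
Retained (n=9): Σ = 5146, mean = 5146/9 = 571.778

571.8 ms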